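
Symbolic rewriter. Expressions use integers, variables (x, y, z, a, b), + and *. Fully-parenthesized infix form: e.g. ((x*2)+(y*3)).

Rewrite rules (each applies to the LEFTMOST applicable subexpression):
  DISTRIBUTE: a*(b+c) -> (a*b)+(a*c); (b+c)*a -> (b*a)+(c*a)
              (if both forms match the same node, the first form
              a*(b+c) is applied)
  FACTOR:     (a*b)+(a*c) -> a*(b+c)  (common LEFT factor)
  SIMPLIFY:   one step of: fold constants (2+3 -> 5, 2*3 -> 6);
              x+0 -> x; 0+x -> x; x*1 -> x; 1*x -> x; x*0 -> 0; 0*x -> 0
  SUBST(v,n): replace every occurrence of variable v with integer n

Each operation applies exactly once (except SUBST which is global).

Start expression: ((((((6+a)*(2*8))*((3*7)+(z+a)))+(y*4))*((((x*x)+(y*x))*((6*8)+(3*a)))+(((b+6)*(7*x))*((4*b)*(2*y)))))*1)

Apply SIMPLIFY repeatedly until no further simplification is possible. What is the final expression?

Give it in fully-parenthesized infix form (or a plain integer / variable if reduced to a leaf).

Answer: (((((6+a)*16)*(21+(z+a)))+(y*4))*((((x*x)+(y*x))*(48+(3*a)))+(((b+6)*(7*x))*((4*b)*(2*y)))))

Derivation:
Start: ((((((6+a)*(2*8))*((3*7)+(z+a)))+(y*4))*((((x*x)+(y*x))*((6*8)+(3*a)))+(((b+6)*(7*x))*((4*b)*(2*y)))))*1)
Step 1: at root: ((((((6+a)*(2*8))*((3*7)+(z+a)))+(y*4))*((((x*x)+(y*x))*((6*8)+(3*a)))+(((b+6)*(7*x))*((4*b)*(2*y)))))*1) -> (((((6+a)*(2*8))*((3*7)+(z+a)))+(y*4))*((((x*x)+(y*x))*((6*8)+(3*a)))+(((b+6)*(7*x))*((4*b)*(2*y))))); overall: ((((((6+a)*(2*8))*((3*7)+(z+a)))+(y*4))*((((x*x)+(y*x))*((6*8)+(3*a)))+(((b+6)*(7*x))*((4*b)*(2*y)))))*1) -> (((((6+a)*(2*8))*((3*7)+(z+a)))+(y*4))*((((x*x)+(y*x))*((6*8)+(3*a)))+(((b+6)*(7*x))*((4*b)*(2*y)))))
Step 2: at LLLR: (2*8) -> 16; overall: (((((6+a)*(2*8))*((3*7)+(z+a)))+(y*4))*((((x*x)+(y*x))*((6*8)+(3*a)))+(((b+6)*(7*x))*((4*b)*(2*y))))) -> (((((6+a)*16)*((3*7)+(z+a)))+(y*4))*((((x*x)+(y*x))*((6*8)+(3*a)))+(((b+6)*(7*x))*((4*b)*(2*y)))))
Step 3: at LLRL: (3*7) -> 21; overall: (((((6+a)*16)*((3*7)+(z+a)))+(y*4))*((((x*x)+(y*x))*((6*8)+(3*a)))+(((b+6)*(7*x))*((4*b)*(2*y))))) -> (((((6+a)*16)*(21+(z+a)))+(y*4))*((((x*x)+(y*x))*((6*8)+(3*a)))+(((b+6)*(7*x))*((4*b)*(2*y)))))
Step 4: at RLRL: (6*8) -> 48; overall: (((((6+a)*16)*(21+(z+a)))+(y*4))*((((x*x)+(y*x))*((6*8)+(3*a)))+(((b+6)*(7*x))*((4*b)*(2*y))))) -> (((((6+a)*16)*(21+(z+a)))+(y*4))*((((x*x)+(y*x))*(48+(3*a)))+(((b+6)*(7*x))*((4*b)*(2*y)))))
Fixed point: (((((6+a)*16)*(21+(z+a)))+(y*4))*((((x*x)+(y*x))*(48+(3*a)))+(((b+6)*(7*x))*((4*b)*(2*y)))))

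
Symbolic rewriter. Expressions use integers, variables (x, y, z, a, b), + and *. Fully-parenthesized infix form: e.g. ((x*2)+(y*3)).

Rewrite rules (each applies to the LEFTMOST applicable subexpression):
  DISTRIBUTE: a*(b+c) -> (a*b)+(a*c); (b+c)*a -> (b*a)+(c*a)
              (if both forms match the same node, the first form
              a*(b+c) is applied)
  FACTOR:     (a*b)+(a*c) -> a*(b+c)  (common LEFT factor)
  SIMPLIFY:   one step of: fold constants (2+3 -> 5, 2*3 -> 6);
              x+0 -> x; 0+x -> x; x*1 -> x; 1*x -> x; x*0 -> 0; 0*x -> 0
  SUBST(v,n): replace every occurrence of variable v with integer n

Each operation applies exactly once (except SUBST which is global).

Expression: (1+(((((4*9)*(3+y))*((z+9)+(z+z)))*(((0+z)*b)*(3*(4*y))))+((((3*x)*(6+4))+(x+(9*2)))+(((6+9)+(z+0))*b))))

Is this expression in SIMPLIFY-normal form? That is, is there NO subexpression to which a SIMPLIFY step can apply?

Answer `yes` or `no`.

Answer: no

Derivation:
Expression: (1+(((((4*9)*(3+y))*((z+9)+(z+z)))*(((0+z)*b)*(3*(4*y))))+((((3*x)*(6+4))+(x+(9*2)))+(((6+9)+(z+0))*b))))
Scanning for simplifiable subexpressions (pre-order)...
  at root: (1+(((((4*9)*(3+y))*((z+9)+(z+z)))*(((0+z)*b)*(3*(4*y))))+((((3*x)*(6+4))+(x+(9*2)))+(((6+9)+(z+0))*b)))) (not simplifiable)
  at R: (((((4*9)*(3+y))*((z+9)+(z+z)))*(((0+z)*b)*(3*(4*y))))+((((3*x)*(6+4))+(x+(9*2)))+(((6+9)+(z+0))*b))) (not simplifiable)
  at RL: ((((4*9)*(3+y))*((z+9)+(z+z)))*(((0+z)*b)*(3*(4*y)))) (not simplifiable)
  at RLL: (((4*9)*(3+y))*((z+9)+(z+z))) (not simplifiable)
  at RLLL: ((4*9)*(3+y)) (not simplifiable)
  at RLLLL: (4*9) (SIMPLIFIABLE)
  at RLLLR: (3+y) (not simplifiable)
  at RLLR: ((z+9)+(z+z)) (not simplifiable)
  at RLLRL: (z+9) (not simplifiable)
  at RLLRR: (z+z) (not simplifiable)
  at RLR: (((0+z)*b)*(3*(4*y))) (not simplifiable)
  at RLRL: ((0+z)*b) (not simplifiable)
  at RLRLL: (0+z) (SIMPLIFIABLE)
  at RLRR: (3*(4*y)) (not simplifiable)
  at RLRRR: (4*y) (not simplifiable)
  at RR: ((((3*x)*(6+4))+(x+(9*2)))+(((6+9)+(z+0))*b)) (not simplifiable)
  at RRL: (((3*x)*(6+4))+(x+(9*2))) (not simplifiable)
  at RRLL: ((3*x)*(6+4)) (not simplifiable)
  at RRLLL: (3*x) (not simplifiable)
  at RRLLR: (6+4) (SIMPLIFIABLE)
  at RRLR: (x+(9*2)) (not simplifiable)
  at RRLRR: (9*2) (SIMPLIFIABLE)
  at RRR: (((6+9)+(z+0))*b) (not simplifiable)
  at RRRL: ((6+9)+(z+0)) (not simplifiable)
  at RRRLL: (6+9) (SIMPLIFIABLE)
  at RRRLR: (z+0) (SIMPLIFIABLE)
Found simplifiable subexpr at path RLLLL: (4*9)
One SIMPLIFY step would give: (1+((((36*(3+y))*((z+9)+(z+z)))*(((0+z)*b)*(3*(4*y))))+((((3*x)*(6+4))+(x+(9*2)))+(((6+9)+(z+0))*b))))
-> NOT in normal form.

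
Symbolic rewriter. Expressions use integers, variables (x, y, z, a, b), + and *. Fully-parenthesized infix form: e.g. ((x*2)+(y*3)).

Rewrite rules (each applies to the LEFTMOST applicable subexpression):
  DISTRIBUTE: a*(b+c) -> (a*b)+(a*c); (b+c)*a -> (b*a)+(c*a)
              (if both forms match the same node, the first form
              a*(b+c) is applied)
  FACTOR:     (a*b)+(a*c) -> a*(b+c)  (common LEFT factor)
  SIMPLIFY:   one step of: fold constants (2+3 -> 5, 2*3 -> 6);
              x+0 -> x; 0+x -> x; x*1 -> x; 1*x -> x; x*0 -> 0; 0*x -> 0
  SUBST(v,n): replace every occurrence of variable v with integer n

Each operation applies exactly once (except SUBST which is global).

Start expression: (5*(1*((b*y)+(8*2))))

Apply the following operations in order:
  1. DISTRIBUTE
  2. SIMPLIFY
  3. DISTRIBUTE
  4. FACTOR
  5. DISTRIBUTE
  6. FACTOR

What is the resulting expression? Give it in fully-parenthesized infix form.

Start: (5*(1*((b*y)+(8*2))))
Apply DISTRIBUTE at R (target: (1*((b*y)+(8*2)))): (5*(1*((b*y)+(8*2)))) -> (5*((1*(b*y))+(1*(8*2))))
Apply SIMPLIFY at RL (target: (1*(b*y))): (5*((1*(b*y))+(1*(8*2)))) -> (5*((b*y)+(1*(8*2))))
Apply DISTRIBUTE at root (target: (5*((b*y)+(1*(8*2))))): (5*((b*y)+(1*(8*2)))) -> ((5*(b*y))+(5*(1*(8*2))))
Apply FACTOR at root (target: ((5*(b*y))+(5*(1*(8*2))))): ((5*(b*y))+(5*(1*(8*2)))) -> (5*((b*y)+(1*(8*2))))
Apply DISTRIBUTE at root (target: (5*((b*y)+(1*(8*2))))): (5*((b*y)+(1*(8*2)))) -> ((5*(b*y))+(5*(1*(8*2))))
Apply FACTOR at root (target: ((5*(b*y))+(5*(1*(8*2))))): ((5*(b*y))+(5*(1*(8*2)))) -> (5*((b*y)+(1*(8*2))))

Answer: (5*((b*y)+(1*(8*2))))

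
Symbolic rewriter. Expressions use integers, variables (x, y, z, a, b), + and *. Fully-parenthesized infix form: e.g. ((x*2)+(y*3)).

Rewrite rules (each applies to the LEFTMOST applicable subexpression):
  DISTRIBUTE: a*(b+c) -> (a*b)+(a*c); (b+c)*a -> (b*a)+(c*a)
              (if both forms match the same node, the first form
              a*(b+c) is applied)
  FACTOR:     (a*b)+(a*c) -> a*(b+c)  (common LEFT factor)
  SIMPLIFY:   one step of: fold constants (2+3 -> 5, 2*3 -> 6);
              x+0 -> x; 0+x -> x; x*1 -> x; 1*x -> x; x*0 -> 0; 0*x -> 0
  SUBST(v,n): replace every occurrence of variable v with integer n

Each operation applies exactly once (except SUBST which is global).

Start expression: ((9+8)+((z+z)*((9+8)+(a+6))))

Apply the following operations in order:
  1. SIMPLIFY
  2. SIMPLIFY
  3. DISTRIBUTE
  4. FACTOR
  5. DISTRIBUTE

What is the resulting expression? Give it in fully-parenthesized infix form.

Start: ((9+8)+((z+z)*((9+8)+(a+6))))
Apply SIMPLIFY at L (target: (9+8)): ((9+8)+((z+z)*((9+8)+(a+6)))) -> (17+((z+z)*((9+8)+(a+6))))
Apply SIMPLIFY at RRL (target: (9+8)): (17+((z+z)*((9+8)+(a+6)))) -> (17+((z+z)*(17+(a+6))))
Apply DISTRIBUTE at R (target: ((z+z)*(17+(a+6)))): (17+((z+z)*(17+(a+6)))) -> (17+(((z+z)*17)+((z+z)*(a+6))))
Apply FACTOR at R (target: (((z+z)*17)+((z+z)*(a+6)))): (17+(((z+z)*17)+((z+z)*(a+6)))) -> (17+((z+z)*(17+(a+6))))
Apply DISTRIBUTE at R (target: ((z+z)*(17+(a+6)))): (17+((z+z)*(17+(a+6)))) -> (17+(((z+z)*17)+((z+z)*(a+6))))

Answer: (17+(((z+z)*17)+((z+z)*(a+6))))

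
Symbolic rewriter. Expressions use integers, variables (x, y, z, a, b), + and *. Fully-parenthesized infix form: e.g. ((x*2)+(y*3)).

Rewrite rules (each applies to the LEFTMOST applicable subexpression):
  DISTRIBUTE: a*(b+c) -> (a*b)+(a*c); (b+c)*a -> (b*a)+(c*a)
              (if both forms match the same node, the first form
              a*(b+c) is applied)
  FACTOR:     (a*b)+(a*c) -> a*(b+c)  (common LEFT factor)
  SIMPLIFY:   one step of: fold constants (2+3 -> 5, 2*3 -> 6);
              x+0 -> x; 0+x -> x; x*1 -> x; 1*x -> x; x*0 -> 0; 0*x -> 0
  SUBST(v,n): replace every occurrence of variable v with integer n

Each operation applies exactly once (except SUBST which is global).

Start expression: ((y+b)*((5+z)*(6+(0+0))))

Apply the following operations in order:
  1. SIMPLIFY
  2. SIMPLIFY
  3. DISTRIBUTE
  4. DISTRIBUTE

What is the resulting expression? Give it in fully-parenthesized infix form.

Answer: ((y*((5*6)+(z*6)))+(b*((5+z)*6)))

Derivation:
Start: ((y+b)*((5+z)*(6+(0+0))))
Apply SIMPLIFY at RRR (target: (0+0)): ((y+b)*((5+z)*(6+(0+0)))) -> ((y+b)*((5+z)*(6+0)))
Apply SIMPLIFY at RR (target: (6+0)): ((y+b)*((5+z)*(6+0))) -> ((y+b)*((5+z)*6))
Apply DISTRIBUTE at root (target: ((y+b)*((5+z)*6))): ((y+b)*((5+z)*6)) -> ((y*((5+z)*6))+(b*((5+z)*6)))
Apply DISTRIBUTE at LR (target: ((5+z)*6)): ((y*((5+z)*6))+(b*((5+z)*6))) -> ((y*((5*6)+(z*6)))+(b*((5+z)*6)))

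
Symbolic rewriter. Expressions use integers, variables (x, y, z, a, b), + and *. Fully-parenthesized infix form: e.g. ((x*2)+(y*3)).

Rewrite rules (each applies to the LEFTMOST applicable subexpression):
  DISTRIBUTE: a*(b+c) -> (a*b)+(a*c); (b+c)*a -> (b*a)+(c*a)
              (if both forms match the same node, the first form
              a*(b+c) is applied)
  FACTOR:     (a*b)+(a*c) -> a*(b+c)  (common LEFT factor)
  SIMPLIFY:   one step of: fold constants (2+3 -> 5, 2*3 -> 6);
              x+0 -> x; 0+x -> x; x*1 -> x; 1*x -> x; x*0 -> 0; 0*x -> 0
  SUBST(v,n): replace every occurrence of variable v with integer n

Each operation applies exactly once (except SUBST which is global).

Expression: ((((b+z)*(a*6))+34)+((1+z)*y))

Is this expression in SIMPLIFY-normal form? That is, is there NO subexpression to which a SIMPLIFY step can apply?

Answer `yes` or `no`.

Answer: yes

Derivation:
Expression: ((((b+z)*(a*6))+34)+((1+z)*y))
Scanning for simplifiable subexpressions (pre-order)...
  at root: ((((b+z)*(a*6))+34)+((1+z)*y)) (not simplifiable)
  at L: (((b+z)*(a*6))+34) (not simplifiable)
  at LL: ((b+z)*(a*6)) (not simplifiable)
  at LLL: (b+z) (not simplifiable)
  at LLR: (a*6) (not simplifiable)
  at R: ((1+z)*y) (not simplifiable)
  at RL: (1+z) (not simplifiable)
Result: no simplifiable subexpression found -> normal form.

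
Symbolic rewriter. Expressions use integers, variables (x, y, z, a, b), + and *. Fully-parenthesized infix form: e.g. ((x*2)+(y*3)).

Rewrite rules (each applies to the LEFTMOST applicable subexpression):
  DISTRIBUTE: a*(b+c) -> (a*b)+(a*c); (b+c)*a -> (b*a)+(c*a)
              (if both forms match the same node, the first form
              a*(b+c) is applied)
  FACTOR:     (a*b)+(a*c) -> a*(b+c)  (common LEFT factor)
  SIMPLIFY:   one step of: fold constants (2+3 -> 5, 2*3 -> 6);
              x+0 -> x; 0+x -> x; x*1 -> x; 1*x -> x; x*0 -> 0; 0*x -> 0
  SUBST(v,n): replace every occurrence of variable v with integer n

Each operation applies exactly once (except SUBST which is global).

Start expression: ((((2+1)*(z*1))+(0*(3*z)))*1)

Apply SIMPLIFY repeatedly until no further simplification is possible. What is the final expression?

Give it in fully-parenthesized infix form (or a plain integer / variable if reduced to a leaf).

Answer: (3*z)

Derivation:
Start: ((((2+1)*(z*1))+(0*(3*z)))*1)
Step 1: at root: ((((2+1)*(z*1))+(0*(3*z)))*1) -> (((2+1)*(z*1))+(0*(3*z))); overall: ((((2+1)*(z*1))+(0*(3*z)))*1) -> (((2+1)*(z*1))+(0*(3*z)))
Step 2: at LL: (2+1) -> 3; overall: (((2+1)*(z*1))+(0*(3*z))) -> ((3*(z*1))+(0*(3*z)))
Step 3: at LR: (z*1) -> z; overall: ((3*(z*1))+(0*(3*z))) -> ((3*z)+(0*(3*z)))
Step 4: at R: (0*(3*z)) -> 0; overall: ((3*z)+(0*(3*z))) -> ((3*z)+0)
Step 5: at root: ((3*z)+0) -> (3*z); overall: ((3*z)+0) -> (3*z)
Fixed point: (3*z)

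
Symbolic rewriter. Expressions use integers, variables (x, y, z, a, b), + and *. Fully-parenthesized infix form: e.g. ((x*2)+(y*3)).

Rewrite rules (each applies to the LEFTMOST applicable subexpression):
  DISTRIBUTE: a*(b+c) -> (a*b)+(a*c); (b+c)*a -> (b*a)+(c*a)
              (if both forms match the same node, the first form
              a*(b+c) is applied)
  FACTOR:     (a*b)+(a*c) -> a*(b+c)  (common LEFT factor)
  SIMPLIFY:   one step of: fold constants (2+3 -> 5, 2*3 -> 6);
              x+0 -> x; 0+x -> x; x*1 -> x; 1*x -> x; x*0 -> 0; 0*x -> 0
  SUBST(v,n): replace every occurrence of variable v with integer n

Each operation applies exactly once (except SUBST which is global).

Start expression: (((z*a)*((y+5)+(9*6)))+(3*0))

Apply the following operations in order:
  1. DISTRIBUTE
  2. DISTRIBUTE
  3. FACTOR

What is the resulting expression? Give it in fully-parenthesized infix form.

Start: (((z*a)*((y+5)+(9*6)))+(3*0))
Apply DISTRIBUTE at L (target: ((z*a)*((y+5)+(9*6)))): (((z*a)*((y+5)+(9*6)))+(3*0)) -> ((((z*a)*(y+5))+((z*a)*(9*6)))+(3*0))
Apply DISTRIBUTE at LL (target: ((z*a)*(y+5))): ((((z*a)*(y+5))+((z*a)*(9*6)))+(3*0)) -> (((((z*a)*y)+((z*a)*5))+((z*a)*(9*6)))+(3*0))
Apply FACTOR at LL (target: (((z*a)*y)+((z*a)*5))): (((((z*a)*y)+((z*a)*5))+((z*a)*(9*6)))+(3*0)) -> ((((z*a)*(y+5))+((z*a)*(9*6)))+(3*0))

Answer: ((((z*a)*(y+5))+((z*a)*(9*6)))+(3*0))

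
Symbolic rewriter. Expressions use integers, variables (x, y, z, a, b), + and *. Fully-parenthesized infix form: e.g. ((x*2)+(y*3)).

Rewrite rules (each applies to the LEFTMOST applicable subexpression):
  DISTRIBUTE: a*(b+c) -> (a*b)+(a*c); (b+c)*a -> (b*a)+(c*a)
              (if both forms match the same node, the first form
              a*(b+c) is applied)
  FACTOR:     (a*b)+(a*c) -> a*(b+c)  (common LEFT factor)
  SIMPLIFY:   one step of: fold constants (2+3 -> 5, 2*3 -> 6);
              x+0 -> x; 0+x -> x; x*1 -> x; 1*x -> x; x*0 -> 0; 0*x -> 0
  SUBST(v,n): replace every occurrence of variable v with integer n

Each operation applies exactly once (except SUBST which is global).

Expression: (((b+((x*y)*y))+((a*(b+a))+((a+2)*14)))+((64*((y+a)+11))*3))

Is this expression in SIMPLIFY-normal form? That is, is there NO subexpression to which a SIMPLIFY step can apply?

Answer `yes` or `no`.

Answer: yes

Derivation:
Expression: (((b+((x*y)*y))+((a*(b+a))+((a+2)*14)))+((64*((y+a)+11))*3))
Scanning for simplifiable subexpressions (pre-order)...
  at root: (((b+((x*y)*y))+((a*(b+a))+((a+2)*14)))+((64*((y+a)+11))*3)) (not simplifiable)
  at L: ((b+((x*y)*y))+((a*(b+a))+((a+2)*14))) (not simplifiable)
  at LL: (b+((x*y)*y)) (not simplifiable)
  at LLR: ((x*y)*y) (not simplifiable)
  at LLRL: (x*y) (not simplifiable)
  at LR: ((a*(b+a))+((a+2)*14)) (not simplifiable)
  at LRL: (a*(b+a)) (not simplifiable)
  at LRLR: (b+a) (not simplifiable)
  at LRR: ((a+2)*14) (not simplifiable)
  at LRRL: (a+2) (not simplifiable)
  at R: ((64*((y+a)+11))*3) (not simplifiable)
  at RL: (64*((y+a)+11)) (not simplifiable)
  at RLR: ((y+a)+11) (not simplifiable)
  at RLRL: (y+a) (not simplifiable)
Result: no simplifiable subexpression found -> normal form.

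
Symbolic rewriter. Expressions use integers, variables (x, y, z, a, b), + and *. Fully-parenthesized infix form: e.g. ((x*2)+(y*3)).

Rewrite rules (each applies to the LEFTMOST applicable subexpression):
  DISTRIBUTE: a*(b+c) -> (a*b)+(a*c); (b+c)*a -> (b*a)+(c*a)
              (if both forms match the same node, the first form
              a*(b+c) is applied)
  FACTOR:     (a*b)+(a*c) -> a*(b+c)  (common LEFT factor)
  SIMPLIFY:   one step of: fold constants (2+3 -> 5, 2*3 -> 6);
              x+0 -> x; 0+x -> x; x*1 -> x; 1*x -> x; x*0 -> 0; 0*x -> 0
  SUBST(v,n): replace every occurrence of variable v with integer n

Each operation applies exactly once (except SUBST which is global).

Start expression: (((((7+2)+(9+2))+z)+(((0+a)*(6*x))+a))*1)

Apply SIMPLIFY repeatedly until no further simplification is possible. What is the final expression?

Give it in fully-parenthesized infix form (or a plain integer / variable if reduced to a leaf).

Answer: ((20+z)+((a*(6*x))+a))

Derivation:
Start: (((((7+2)+(9+2))+z)+(((0+a)*(6*x))+a))*1)
Step 1: at root: (((((7+2)+(9+2))+z)+(((0+a)*(6*x))+a))*1) -> ((((7+2)+(9+2))+z)+(((0+a)*(6*x))+a)); overall: (((((7+2)+(9+2))+z)+(((0+a)*(6*x))+a))*1) -> ((((7+2)+(9+2))+z)+(((0+a)*(6*x))+a))
Step 2: at LLL: (7+2) -> 9; overall: ((((7+2)+(9+2))+z)+(((0+a)*(6*x))+a)) -> (((9+(9+2))+z)+(((0+a)*(6*x))+a))
Step 3: at LLR: (9+2) -> 11; overall: (((9+(9+2))+z)+(((0+a)*(6*x))+a)) -> (((9+11)+z)+(((0+a)*(6*x))+a))
Step 4: at LL: (9+11) -> 20; overall: (((9+11)+z)+(((0+a)*(6*x))+a)) -> ((20+z)+(((0+a)*(6*x))+a))
Step 5: at RLL: (0+a) -> a; overall: ((20+z)+(((0+a)*(6*x))+a)) -> ((20+z)+((a*(6*x))+a))
Fixed point: ((20+z)+((a*(6*x))+a))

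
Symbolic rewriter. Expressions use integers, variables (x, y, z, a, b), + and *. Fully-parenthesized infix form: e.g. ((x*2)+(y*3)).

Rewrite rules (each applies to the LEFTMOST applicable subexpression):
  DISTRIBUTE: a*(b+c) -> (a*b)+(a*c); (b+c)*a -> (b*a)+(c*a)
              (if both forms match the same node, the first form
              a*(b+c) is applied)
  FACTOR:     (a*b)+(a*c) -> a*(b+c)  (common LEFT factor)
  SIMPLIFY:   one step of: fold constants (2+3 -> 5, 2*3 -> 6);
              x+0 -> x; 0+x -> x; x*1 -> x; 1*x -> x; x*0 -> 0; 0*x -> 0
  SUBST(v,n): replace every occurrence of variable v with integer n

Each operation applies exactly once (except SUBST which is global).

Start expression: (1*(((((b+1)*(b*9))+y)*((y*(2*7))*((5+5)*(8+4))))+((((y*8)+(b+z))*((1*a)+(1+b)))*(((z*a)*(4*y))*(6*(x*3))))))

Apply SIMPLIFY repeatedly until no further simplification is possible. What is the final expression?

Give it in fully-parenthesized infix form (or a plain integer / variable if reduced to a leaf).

Start: (1*(((((b+1)*(b*9))+y)*((y*(2*7))*((5+5)*(8+4))))+((((y*8)+(b+z))*((1*a)+(1+b)))*(((z*a)*(4*y))*(6*(x*3))))))
Step 1: at root: (1*(((((b+1)*(b*9))+y)*((y*(2*7))*((5+5)*(8+4))))+((((y*8)+(b+z))*((1*a)+(1+b)))*(((z*a)*(4*y))*(6*(x*3)))))) -> (((((b+1)*(b*9))+y)*((y*(2*7))*((5+5)*(8+4))))+((((y*8)+(b+z))*((1*a)+(1+b)))*(((z*a)*(4*y))*(6*(x*3))))); overall: (1*(((((b+1)*(b*9))+y)*((y*(2*7))*((5+5)*(8+4))))+((((y*8)+(b+z))*((1*a)+(1+b)))*(((z*a)*(4*y))*(6*(x*3)))))) -> (((((b+1)*(b*9))+y)*((y*(2*7))*((5+5)*(8+4))))+((((y*8)+(b+z))*((1*a)+(1+b)))*(((z*a)*(4*y))*(6*(x*3)))))
Step 2: at LRLR: (2*7) -> 14; overall: (((((b+1)*(b*9))+y)*((y*(2*7))*((5+5)*(8+4))))+((((y*8)+(b+z))*((1*a)+(1+b)))*(((z*a)*(4*y))*(6*(x*3))))) -> (((((b+1)*(b*9))+y)*((y*14)*((5+5)*(8+4))))+((((y*8)+(b+z))*((1*a)+(1+b)))*(((z*a)*(4*y))*(6*(x*3)))))
Step 3: at LRRL: (5+5) -> 10; overall: (((((b+1)*(b*9))+y)*((y*14)*((5+5)*(8+4))))+((((y*8)+(b+z))*((1*a)+(1+b)))*(((z*a)*(4*y))*(6*(x*3))))) -> (((((b+1)*(b*9))+y)*((y*14)*(10*(8+4))))+((((y*8)+(b+z))*((1*a)+(1+b)))*(((z*a)*(4*y))*(6*(x*3)))))
Step 4: at LRRR: (8+4) -> 12; overall: (((((b+1)*(b*9))+y)*((y*14)*(10*(8+4))))+((((y*8)+(b+z))*((1*a)+(1+b)))*(((z*a)*(4*y))*(6*(x*3))))) -> (((((b+1)*(b*9))+y)*((y*14)*(10*12)))+((((y*8)+(b+z))*((1*a)+(1+b)))*(((z*a)*(4*y))*(6*(x*3)))))
Step 5: at LRR: (10*12) -> 120; overall: (((((b+1)*(b*9))+y)*((y*14)*(10*12)))+((((y*8)+(b+z))*((1*a)+(1+b)))*(((z*a)*(4*y))*(6*(x*3))))) -> (((((b+1)*(b*9))+y)*((y*14)*120))+((((y*8)+(b+z))*((1*a)+(1+b)))*(((z*a)*(4*y))*(6*(x*3)))))
Step 6: at RLRL: (1*a) -> a; overall: (((((b+1)*(b*9))+y)*((y*14)*120))+((((y*8)+(b+z))*((1*a)+(1+b)))*(((z*a)*(4*y))*(6*(x*3))))) -> (((((b+1)*(b*9))+y)*((y*14)*120))+((((y*8)+(b+z))*(a+(1+b)))*(((z*a)*(4*y))*(6*(x*3)))))
Fixed point: (((((b+1)*(b*9))+y)*((y*14)*120))+((((y*8)+(b+z))*(a+(1+b)))*(((z*a)*(4*y))*(6*(x*3)))))

Answer: (((((b+1)*(b*9))+y)*((y*14)*120))+((((y*8)+(b+z))*(a+(1+b)))*(((z*a)*(4*y))*(6*(x*3)))))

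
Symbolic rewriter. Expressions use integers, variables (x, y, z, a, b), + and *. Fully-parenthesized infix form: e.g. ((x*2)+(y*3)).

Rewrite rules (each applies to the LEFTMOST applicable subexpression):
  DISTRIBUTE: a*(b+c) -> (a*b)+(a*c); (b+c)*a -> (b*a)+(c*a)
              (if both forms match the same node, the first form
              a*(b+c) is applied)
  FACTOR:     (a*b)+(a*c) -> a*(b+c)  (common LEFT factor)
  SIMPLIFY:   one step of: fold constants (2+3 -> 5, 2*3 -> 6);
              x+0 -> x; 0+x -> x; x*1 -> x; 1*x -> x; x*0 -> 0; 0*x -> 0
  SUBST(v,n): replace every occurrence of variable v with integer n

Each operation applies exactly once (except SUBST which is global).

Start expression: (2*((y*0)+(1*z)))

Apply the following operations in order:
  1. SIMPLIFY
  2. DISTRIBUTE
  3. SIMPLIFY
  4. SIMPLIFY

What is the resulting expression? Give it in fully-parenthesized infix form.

Start: (2*((y*0)+(1*z)))
Apply SIMPLIFY at RL (target: (y*0)): (2*((y*0)+(1*z))) -> (2*(0+(1*z)))
Apply DISTRIBUTE at root (target: (2*(0+(1*z)))): (2*(0+(1*z))) -> ((2*0)+(2*(1*z)))
Apply SIMPLIFY at L (target: (2*0)): ((2*0)+(2*(1*z))) -> (0+(2*(1*z)))
Apply SIMPLIFY at root (target: (0+(2*(1*z)))): (0+(2*(1*z))) -> (2*(1*z))

Answer: (2*(1*z))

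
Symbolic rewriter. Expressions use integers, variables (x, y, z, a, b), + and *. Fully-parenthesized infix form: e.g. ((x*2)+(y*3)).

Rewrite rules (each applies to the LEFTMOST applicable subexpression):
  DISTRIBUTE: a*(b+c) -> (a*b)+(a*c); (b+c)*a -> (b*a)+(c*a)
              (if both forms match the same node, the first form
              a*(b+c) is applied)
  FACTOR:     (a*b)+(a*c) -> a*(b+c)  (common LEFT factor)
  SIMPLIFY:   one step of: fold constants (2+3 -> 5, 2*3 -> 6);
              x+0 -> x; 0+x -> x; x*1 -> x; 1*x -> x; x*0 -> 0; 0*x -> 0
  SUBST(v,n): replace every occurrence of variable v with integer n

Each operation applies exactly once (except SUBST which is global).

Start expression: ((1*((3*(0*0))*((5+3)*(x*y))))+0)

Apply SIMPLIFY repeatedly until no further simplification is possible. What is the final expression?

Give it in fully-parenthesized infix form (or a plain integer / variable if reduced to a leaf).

Answer: 0

Derivation:
Start: ((1*((3*(0*0))*((5+3)*(x*y))))+0)
Step 1: at root: ((1*((3*(0*0))*((5+3)*(x*y))))+0) -> (1*((3*(0*0))*((5+3)*(x*y)))); overall: ((1*((3*(0*0))*((5+3)*(x*y))))+0) -> (1*((3*(0*0))*((5+3)*(x*y))))
Step 2: at root: (1*((3*(0*0))*((5+3)*(x*y)))) -> ((3*(0*0))*((5+3)*(x*y))); overall: (1*((3*(0*0))*((5+3)*(x*y)))) -> ((3*(0*0))*((5+3)*(x*y)))
Step 3: at LR: (0*0) -> 0; overall: ((3*(0*0))*((5+3)*(x*y))) -> ((3*0)*((5+3)*(x*y)))
Step 4: at L: (3*0) -> 0; overall: ((3*0)*((5+3)*(x*y))) -> (0*((5+3)*(x*y)))
Step 5: at root: (0*((5+3)*(x*y))) -> 0; overall: (0*((5+3)*(x*y))) -> 0
Fixed point: 0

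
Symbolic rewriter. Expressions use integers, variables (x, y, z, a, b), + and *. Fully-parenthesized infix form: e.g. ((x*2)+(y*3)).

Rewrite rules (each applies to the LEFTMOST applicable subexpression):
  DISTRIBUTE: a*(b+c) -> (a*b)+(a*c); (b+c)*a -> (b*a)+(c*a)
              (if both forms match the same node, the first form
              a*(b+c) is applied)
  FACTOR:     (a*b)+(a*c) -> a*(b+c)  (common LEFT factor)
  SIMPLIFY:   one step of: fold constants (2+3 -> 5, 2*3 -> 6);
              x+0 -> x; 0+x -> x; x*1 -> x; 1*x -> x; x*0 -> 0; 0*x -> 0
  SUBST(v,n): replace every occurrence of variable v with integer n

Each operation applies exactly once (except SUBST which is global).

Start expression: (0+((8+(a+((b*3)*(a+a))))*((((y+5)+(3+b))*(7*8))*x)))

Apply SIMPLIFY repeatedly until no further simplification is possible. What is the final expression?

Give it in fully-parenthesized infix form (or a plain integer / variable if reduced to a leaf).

Start: (0+((8+(a+((b*3)*(a+a))))*((((y+5)+(3+b))*(7*8))*x)))
Step 1: at root: (0+((8+(a+((b*3)*(a+a))))*((((y+5)+(3+b))*(7*8))*x))) -> ((8+(a+((b*3)*(a+a))))*((((y+5)+(3+b))*(7*8))*x)); overall: (0+((8+(a+((b*3)*(a+a))))*((((y+5)+(3+b))*(7*8))*x))) -> ((8+(a+((b*3)*(a+a))))*((((y+5)+(3+b))*(7*8))*x))
Step 2: at RLR: (7*8) -> 56; overall: ((8+(a+((b*3)*(a+a))))*((((y+5)+(3+b))*(7*8))*x)) -> ((8+(a+((b*3)*(a+a))))*((((y+5)+(3+b))*56)*x))
Fixed point: ((8+(a+((b*3)*(a+a))))*((((y+5)+(3+b))*56)*x))

Answer: ((8+(a+((b*3)*(a+a))))*((((y+5)+(3+b))*56)*x))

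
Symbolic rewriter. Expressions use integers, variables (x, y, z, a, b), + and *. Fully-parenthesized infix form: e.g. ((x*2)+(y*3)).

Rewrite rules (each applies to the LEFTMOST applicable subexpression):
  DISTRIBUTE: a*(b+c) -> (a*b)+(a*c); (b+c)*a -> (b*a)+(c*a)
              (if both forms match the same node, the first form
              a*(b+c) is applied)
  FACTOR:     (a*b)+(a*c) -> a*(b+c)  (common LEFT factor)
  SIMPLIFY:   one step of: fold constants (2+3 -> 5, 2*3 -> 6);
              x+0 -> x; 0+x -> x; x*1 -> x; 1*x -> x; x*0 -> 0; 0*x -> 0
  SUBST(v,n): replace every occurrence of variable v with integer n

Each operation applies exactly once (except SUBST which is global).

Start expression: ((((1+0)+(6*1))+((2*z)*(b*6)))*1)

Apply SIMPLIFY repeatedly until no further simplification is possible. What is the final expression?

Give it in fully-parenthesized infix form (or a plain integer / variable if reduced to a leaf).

Start: ((((1+0)+(6*1))+((2*z)*(b*6)))*1)
Step 1: at root: ((((1+0)+(6*1))+((2*z)*(b*6)))*1) -> (((1+0)+(6*1))+((2*z)*(b*6))); overall: ((((1+0)+(6*1))+((2*z)*(b*6)))*1) -> (((1+0)+(6*1))+((2*z)*(b*6)))
Step 2: at LL: (1+0) -> 1; overall: (((1+0)+(6*1))+((2*z)*(b*6))) -> ((1+(6*1))+((2*z)*(b*6)))
Step 3: at LR: (6*1) -> 6; overall: ((1+(6*1))+((2*z)*(b*6))) -> ((1+6)+((2*z)*(b*6)))
Step 4: at L: (1+6) -> 7; overall: ((1+6)+((2*z)*(b*6))) -> (7+((2*z)*(b*6)))
Fixed point: (7+((2*z)*(b*6)))

Answer: (7+((2*z)*(b*6)))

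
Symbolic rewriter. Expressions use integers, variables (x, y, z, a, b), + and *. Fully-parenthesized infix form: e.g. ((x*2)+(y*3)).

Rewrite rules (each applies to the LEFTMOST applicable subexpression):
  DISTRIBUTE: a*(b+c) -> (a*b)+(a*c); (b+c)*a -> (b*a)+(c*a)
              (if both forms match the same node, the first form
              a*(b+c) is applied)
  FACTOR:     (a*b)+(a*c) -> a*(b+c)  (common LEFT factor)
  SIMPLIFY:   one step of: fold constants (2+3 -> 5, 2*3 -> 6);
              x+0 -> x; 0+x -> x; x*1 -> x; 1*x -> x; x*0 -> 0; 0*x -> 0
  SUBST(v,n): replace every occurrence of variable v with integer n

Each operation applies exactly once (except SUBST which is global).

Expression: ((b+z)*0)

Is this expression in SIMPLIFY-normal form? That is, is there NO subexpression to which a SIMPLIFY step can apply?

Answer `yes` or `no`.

Answer: no

Derivation:
Expression: ((b+z)*0)
Scanning for simplifiable subexpressions (pre-order)...
  at root: ((b+z)*0) (SIMPLIFIABLE)
  at L: (b+z) (not simplifiable)
Found simplifiable subexpr at path root: ((b+z)*0)
One SIMPLIFY step would give: 0
-> NOT in normal form.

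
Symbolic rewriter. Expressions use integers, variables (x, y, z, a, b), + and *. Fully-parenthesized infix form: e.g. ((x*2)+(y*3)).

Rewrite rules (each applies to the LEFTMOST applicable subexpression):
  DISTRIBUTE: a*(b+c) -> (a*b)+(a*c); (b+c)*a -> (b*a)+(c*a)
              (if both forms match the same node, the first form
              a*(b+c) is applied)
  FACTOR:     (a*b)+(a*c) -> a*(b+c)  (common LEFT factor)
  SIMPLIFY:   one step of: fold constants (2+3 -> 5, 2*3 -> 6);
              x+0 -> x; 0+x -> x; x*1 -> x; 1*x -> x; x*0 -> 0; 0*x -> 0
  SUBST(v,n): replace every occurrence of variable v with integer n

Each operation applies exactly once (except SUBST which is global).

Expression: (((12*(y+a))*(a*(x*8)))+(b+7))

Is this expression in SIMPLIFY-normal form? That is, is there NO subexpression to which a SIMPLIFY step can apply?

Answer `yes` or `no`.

Expression: (((12*(y+a))*(a*(x*8)))+(b+7))
Scanning for simplifiable subexpressions (pre-order)...
  at root: (((12*(y+a))*(a*(x*8)))+(b+7)) (not simplifiable)
  at L: ((12*(y+a))*(a*(x*8))) (not simplifiable)
  at LL: (12*(y+a)) (not simplifiable)
  at LLR: (y+a) (not simplifiable)
  at LR: (a*(x*8)) (not simplifiable)
  at LRR: (x*8) (not simplifiable)
  at R: (b+7) (not simplifiable)
Result: no simplifiable subexpression found -> normal form.

Answer: yes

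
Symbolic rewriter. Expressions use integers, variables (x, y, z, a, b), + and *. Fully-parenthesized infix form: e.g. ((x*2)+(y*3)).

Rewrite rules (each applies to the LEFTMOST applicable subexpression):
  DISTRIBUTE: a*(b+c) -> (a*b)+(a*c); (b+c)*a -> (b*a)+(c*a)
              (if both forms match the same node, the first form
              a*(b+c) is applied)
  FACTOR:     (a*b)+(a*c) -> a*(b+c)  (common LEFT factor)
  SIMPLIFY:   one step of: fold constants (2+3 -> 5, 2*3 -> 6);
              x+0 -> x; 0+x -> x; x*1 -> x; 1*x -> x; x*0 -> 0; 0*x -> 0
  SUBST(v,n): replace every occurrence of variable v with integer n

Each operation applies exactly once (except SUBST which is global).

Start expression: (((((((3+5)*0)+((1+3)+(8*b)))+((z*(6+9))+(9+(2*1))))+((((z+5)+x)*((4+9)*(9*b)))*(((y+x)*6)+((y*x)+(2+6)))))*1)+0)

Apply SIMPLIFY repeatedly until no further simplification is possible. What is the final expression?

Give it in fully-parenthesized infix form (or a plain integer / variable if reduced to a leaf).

Start: (((((((3+5)*0)+((1+3)+(8*b)))+((z*(6+9))+(9+(2*1))))+((((z+5)+x)*((4+9)*(9*b)))*(((y+x)*6)+((y*x)+(2+6)))))*1)+0)
Step 1: at root: (((((((3+5)*0)+((1+3)+(8*b)))+((z*(6+9))+(9+(2*1))))+((((z+5)+x)*((4+9)*(9*b)))*(((y+x)*6)+((y*x)+(2+6)))))*1)+0) -> ((((((3+5)*0)+((1+3)+(8*b)))+((z*(6+9))+(9+(2*1))))+((((z+5)+x)*((4+9)*(9*b)))*(((y+x)*6)+((y*x)+(2+6)))))*1); overall: (((((((3+5)*0)+((1+3)+(8*b)))+((z*(6+9))+(9+(2*1))))+((((z+5)+x)*((4+9)*(9*b)))*(((y+x)*6)+((y*x)+(2+6)))))*1)+0) -> ((((((3+5)*0)+((1+3)+(8*b)))+((z*(6+9))+(9+(2*1))))+((((z+5)+x)*((4+9)*(9*b)))*(((y+x)*6)+((y*x)+(2+6)))))*1)
Step 2: at root: ((((((3+5)*0)+((1+3)+(8*b)))+((z*(6+9))+(9+(2*1))))+((((z+5)+x)*((4+9)*(9*b)))*(((y+x)*6)+((y*x)+(2+6)))))*1) -> (((((3+5)*0)+((1+3)+(8*b)))+((z*(6+9))+(9+(2*1))))+((((z+5)+x)*((4+9)*(9*b)))*(((y+x)*6)+((y*x)+(2+6))))); overall: ((((((3+5)*0)+((1+3)+(8*b)))+((z*(6+9))+(9+(2*1))))+((((z+5)+x)*((4+9)*(9*b)))*(((y+x)*6)+((y*x)+(2+6)))))*1) -> (((((3+5)*0)+((1+3)+(8*b)))+((z*(6+9))+(9+(2*1))))+((((z+5)+x)*((4+9)*(9*b)))*(((y+x)*6)+((y*x)+(2+6)))))
Step 3: at LLL: ((3+5)*0) -> 0; overall: (((((3+5)*0)+((1+3)+(8*b)))+((z*(6+9))+(9+(2*1))))+((((z+5)+x)*((4+9)*(9*b)))*(((y+x)*6)+((y*x)+(2+6))))) -> (((0+((1+3)+(8*b)))+((z*(6+9))+(9+(2*1))))+((((z+5)+x)*((4+9)*(9*b)))*(((y+x)*6)+((y*x)+(2+6)))))
Step 4: at LL: (0+((1+3)+(8*b))) -> ((1+3)+(8*b)); overall: (((0+((1+3)+(8*b)))+((z*(6+9))+(9+(2*1))))+((((z+5)+x)*((4+9)*(9*b)))*(((y+x)*6)+((y*x)+(2+6))))) -> ((((1+3)+(8*b))+((z*(6+9))+(9+(2*1))))+((((z+5)+x)*((4+9)*(9*b)))*(((y+x)*6)+((y*x)+(2+6)))))
Step 5: at LLL: (1+3) -> 4; overall: ((((1+3)+(8*b))+((z*(6+9))+(9+(2*1))))+((((z+5)+x)*((4+9)*(9*b)))*(((y+x)*6)+((y*x)+(2+6))))) -> (((4+(8*b))+((z*(6+9))+(9+(2*1))))+((((z+5)+x)*((4+9)*(9*b)))*(((y+x)*6)+((y*x)+(2+6)))))
Step 6: at LRLR: (6+9) -> 15; overall: (((4+(8*b))+((z*(6+9))+(9+(2*1))))+((((z+5)+x)*((4+9)*(9*b)))*(((y+x)*6)+((y*x)+(2+6))))) -> (((4+(8*b))+((z*15)+(9+(2*1))))+((((z+5)+x)*((4+9)*(9*b)))*(((y+x)*6)+((y*x)+(2+6)))))
Step 7: at LRRR: (2*1) -> 2; overall: (((4+(8*b))+((z*15)+(9+(2*1))))+((((z+5)+x)*((4+9)*(9*b)))*(((y+x)*6)+((y*x)+(2+6))))) -> (((4+(8*b))+((z*15)+(9+2)))+((((z+5)+x)*((4+9)*(9*b)))*(((y+x)*6)+((y*x)+(2+6)))))
Step 8: at LRR: (9+2) -> 11; overall: (((4+(8*b))+((z*15)+(9+2)))+((((z+5)+x)*((4+9)*(9*b)))*(((y+x)*6)+((y*x)+(2+6))))) -> (((4+(8*b))+((z*15)+11))+((((z+5)+x)*((4+9)*(9*b)))*(((y+x)*6)+((y*x)+(2+6)))))
Step 9: at RLRL: (4+9) -> 13; overall: (((4+(8*b))+((z*15)+11))+((((z+5)+x)*((4+9)*(9*b)))*(((y+x)*6)+((y*x)+(2+6))))) -> (((4+(8*b))+((z*15)+11))+((((z+5)+x)*(13*(9*b)))*(((y+x)*6)+((y*x)+(2+6)))))
Step 10: at RRRR: (2+6) -> 8; overall: (((4+(8*b))+((z*15)+11))+((((z+5)+x)*(13*(9*b)))*(((y+x)*6)+((y*x)+(2+6))))) -> (((4+(8*b))+((z*15)+11))+((((z+5)+x)*(13*(9*b)))*(((y+x)*6)+((y*x)+8))))
Fixed point: (((4+(8*b))+((z*15)+11))+((((z+5)+x)*(13*(9*b)))*(((y+x)*6)+((y*x)+8))))

Answer: (((4+(8*b))+((z*15)+11))+((((z+5)+x)*(13*(9*b)))*(((y+x)*6)+((y*x)+8))))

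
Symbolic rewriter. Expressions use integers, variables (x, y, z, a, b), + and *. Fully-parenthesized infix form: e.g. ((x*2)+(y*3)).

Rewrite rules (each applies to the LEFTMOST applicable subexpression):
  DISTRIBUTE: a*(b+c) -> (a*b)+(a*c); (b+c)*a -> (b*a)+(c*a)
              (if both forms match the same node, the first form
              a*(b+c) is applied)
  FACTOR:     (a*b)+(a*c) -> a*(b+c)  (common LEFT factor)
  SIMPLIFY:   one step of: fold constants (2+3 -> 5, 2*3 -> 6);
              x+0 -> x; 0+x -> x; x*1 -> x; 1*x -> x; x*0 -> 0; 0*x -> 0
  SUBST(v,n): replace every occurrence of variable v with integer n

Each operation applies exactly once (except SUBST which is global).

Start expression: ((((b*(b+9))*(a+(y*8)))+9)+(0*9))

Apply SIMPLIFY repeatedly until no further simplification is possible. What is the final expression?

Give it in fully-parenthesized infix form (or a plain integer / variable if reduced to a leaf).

Answer: (((b*(b+9))*(a+(y*8)))+9)

Derivation:
Start: ((((b*(b+9))*(a+(y*8)))+9)+(0*9))
Step 1: at R: (0*9) -> 0; overall: ((((b*(b+9))*(a+(y*8)))+9)+(0*9)) -> ((((b*(b+9))*(a+(y*8)))+9)+0)
Step 2: at root: ((((b*(b+9))*(a+(y*8)))+9)+0) -> (((b*(b+9))*(a+(y*8)))+9); overall: ((((b*(b+9))*(a+(y*8)))+9)+0) -> (((b*(b+9))*(a+(y*8)))+9)
Fixed point: (((b*(b+9))*(a+(y*8)))+9)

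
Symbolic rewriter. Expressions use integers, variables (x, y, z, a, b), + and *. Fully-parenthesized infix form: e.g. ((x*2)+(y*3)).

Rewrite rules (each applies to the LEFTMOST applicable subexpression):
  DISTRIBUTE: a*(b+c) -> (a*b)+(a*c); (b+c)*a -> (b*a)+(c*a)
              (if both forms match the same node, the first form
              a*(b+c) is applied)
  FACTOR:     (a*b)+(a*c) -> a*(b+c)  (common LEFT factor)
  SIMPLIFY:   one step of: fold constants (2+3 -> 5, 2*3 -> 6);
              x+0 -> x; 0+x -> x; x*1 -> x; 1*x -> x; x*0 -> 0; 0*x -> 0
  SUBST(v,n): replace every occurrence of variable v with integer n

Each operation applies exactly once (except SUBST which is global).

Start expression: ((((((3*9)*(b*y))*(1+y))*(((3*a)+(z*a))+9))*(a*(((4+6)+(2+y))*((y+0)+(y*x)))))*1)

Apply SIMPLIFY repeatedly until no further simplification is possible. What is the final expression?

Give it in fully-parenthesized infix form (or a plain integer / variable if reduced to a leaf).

Start: ((((((3*9)*(b*y))*(1+y))*(((3*a)+(z*a))+9))*(a*(((4+6)+(2+y))*((y+0)+(y*x)))))*1)
Step 1: at root: ((((((3*9)*(b*y))*(1+y))*(((3*a)+(z*a))+9))*(a*(((4+6)+(2+y))*((y+0)+(y*x)))))*1) -> (((((3*9)*(b*y))*(1+y))*(((3*a)+(z*a))+9))*(a*(((4+6)+(2+y))*((y+0)+(y*x))))); overall: ((((((3*9)*(b*y))*(1+y))*(((3*a)+(z*a))+9))*(a*(((4+6)+(2+y))*((y+0)+(y*x)))))*1) -> (((((3*9)*(b*y))*(1+y))*(((3*a)+(z*a))+9))*(a*(((4+6)+(2+y))*((y+0)+(y*x)))))
Step 2: at LLLL: (3*9) -> 27; overall: (((((3*9)*(b*y))*(1+y))*(((3*a)+(z*a))+9))*(a*(((4+6)+(2+y))*((y+0)+(y*x))))) -> ((((27*(b*y))*(1+y))*(((3*a)+(z*a))+9))*(a*(((4+6)+(2+y))*((y+0)+(y*x)))))
Step 3: at RRLL: (4+6) -> 10; overall: ((((27*(b*y))*(1+y))*(((3*a)+(z*a))+9))*(a*(((4+6)+(2+y))*((y+0)+(y*x))))) -> ((((27*(b*y))*(1+y))*(((3*a)+(z*a))+9))*(a*((10+(2+y))*((y+0)+(y*x)))))
Step 4: at RRRL: (y+0) -> y; overall: ((((27*(b*y))*(1+y))*(((3*a)+(z*a))+9))*(a*((10+(2+y))*((y+0)+(y*x))))) -> ((((27*(b*y))*(1+y))*(((3*a)+(z*a))+9))*(a*((10+(2+y))*(y+(y*x)))))
Fixed point: ((((27*(b*y))*(1+y))*(((3*a)+(z*a))+9))*(a*((10+(2+y))*(y+(y*x)))))

Answer: ((((27*(b*y))*(1+y))*(((3*a)+(z*a))+9))*(a*((10+(2+y))*(y+(y*x)))))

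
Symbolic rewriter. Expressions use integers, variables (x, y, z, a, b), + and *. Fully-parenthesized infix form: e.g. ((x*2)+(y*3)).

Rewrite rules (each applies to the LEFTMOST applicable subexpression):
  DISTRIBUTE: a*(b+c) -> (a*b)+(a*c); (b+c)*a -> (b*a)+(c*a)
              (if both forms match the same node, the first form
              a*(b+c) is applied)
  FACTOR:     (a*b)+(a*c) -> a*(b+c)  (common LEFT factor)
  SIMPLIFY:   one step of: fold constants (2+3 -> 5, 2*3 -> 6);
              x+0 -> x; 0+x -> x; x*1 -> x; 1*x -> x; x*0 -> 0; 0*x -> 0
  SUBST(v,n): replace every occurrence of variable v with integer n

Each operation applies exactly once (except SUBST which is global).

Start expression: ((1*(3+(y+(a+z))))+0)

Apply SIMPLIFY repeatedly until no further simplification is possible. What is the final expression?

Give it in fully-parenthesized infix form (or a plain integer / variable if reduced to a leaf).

Answer: (3+(y+(a+z)))

Derivation:
Start: ((1*(3+(y+(a+z))))+0)
Step 1: at root: ((1*(3+(y+(a+z))))+0) -> (1*(3+(y+(a+z)))); overall: ((1*(3+(y+(a+z))))+0) -> (1*(3+(y+(a+z))))
Step 2: at root: (1*(3+(y+(a+z)))) -> (3+(y+(a+z))); overall: (1*(3+(y+(a+z)))) -> (3+(y+(a+z)))
Fixed point: (3+(y+(a+z)))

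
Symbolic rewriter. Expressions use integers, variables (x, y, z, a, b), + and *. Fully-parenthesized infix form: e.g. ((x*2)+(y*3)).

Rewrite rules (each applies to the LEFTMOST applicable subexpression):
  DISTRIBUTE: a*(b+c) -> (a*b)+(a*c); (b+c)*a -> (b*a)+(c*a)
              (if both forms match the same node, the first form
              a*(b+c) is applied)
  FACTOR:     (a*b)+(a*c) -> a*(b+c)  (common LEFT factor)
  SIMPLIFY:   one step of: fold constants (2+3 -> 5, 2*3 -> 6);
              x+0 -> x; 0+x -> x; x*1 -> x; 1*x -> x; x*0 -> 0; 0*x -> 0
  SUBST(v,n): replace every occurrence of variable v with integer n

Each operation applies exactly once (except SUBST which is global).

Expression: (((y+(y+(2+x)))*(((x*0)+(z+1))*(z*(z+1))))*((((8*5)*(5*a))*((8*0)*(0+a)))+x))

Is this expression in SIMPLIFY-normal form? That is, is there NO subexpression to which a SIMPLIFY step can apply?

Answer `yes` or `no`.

Answer: no

Derivation:
Expression: (((y+(y+(2+x)))*(((x*0)+(z+1))*(z*(z+1))))*((((8*5)*(5*a))*((8*0)*(0+a)))+x))
Scanning for simplifiable subexpressions (pre-order)...
  at root: (((y+(y+(2+x)))*(((x*0)+(z+1))*(z*(z+1))))*((((8*5)*(5*a))*((8*0)*(0+a)))+x)) (not simplifiable)
  at L: ((y+(y+(2+x)))*(((x*0)+(z+1))*(z*(z+1)))) (not simplifiable)
  at LL: (y+(y+(2+x))) (not simplifiable)
  at LLR: (y+(2+x)) (not simplifiable)
  at LLRR: (2+x) (not simplifiable)
  at LR: (((x*0)+(z+1))*(z*(z+1))) (not simplifiable)
  at LRL: ((x*0)+(z+1)) (not simplifiable)
  at LRLL: (x*0) (SIMPLIFIABLE)
  at LRLR: (z+1) (not simplifiable)
  at LRR: (z*(z+1)) (not simplifiable)
  at LRRR: (z+1) (not simplifiable)
  at R: ((((8*5)*(5*a))*((8*0)*(0+a)))+x) (not simplifiable)
  at RL: (((8*5)*(5*a))*((8*0)*(0+a))) (not simplifiable)
  at RLL: ((8*5)*(5*a)) (not simplifiable)
  at RLLL: (8*5) (SIMPLIFIABLE)
  at RLLR: (5*a) (not simplifiable)
  at RLR: ((8*0)*(0+a)) (not simplifiable)
  at RLRL: (8*0) (SIMPLIFIABLE)
  at RLRR: (0+a) (SIMPLIFIABLE)
Found simplifiable subexpr at path LRLL: (x*0)
One SIMPLIFY step would give: (((y+(y+(2+x)))*((0+(z+1))*(z*(z+1))))*((((8*5)*(5*a))*((8*0)*(0+a)))+x))
-> NOT in normal form.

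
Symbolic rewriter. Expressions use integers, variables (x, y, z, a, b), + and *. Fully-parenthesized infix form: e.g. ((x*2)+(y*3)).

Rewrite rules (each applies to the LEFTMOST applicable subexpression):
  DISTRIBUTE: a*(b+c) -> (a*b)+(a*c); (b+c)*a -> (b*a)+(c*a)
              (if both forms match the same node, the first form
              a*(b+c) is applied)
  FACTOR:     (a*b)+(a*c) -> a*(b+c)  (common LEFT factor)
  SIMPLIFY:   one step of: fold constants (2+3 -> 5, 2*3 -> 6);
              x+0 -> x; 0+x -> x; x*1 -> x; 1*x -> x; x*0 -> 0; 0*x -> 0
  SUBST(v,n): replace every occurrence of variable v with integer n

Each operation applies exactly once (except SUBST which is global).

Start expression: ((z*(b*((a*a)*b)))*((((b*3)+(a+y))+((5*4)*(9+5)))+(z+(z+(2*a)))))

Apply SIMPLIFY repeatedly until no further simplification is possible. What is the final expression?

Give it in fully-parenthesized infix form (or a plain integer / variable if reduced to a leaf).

Answer: ((z*(b*((a*a)*b)))*((((b*3)+(a+y))+280)+(z+(z+(2*a)))))

Derivation:
Start: ((z*(b*((a*a)*b)))*((((b*3)+(a+y))+((5*4)*(9+5)))+(z+(z+(2*a)))))
Step 1: at RLRL: (5*4) -> 20; overall: ((z*(b*((a*a)*b)))*((((b*3)+(a+y))+((5*4)*(9+5)))+(z+(z+(2*a))))) -> ((z*(b*((a*a)*b)))*((((b*3)+(a+y))+(20*(9+5)))+(z+(z+(2*a)))))
Step 2: at RLRR: (9+5) -> 14; overall: ((z*(b*((a*a)*b)))*((((b*3)+(a+y))+(20*(9+5)))+(z+(z+(2*a))))) -> ((z*(b*((a*a)*b)))*((((b*3)+(a+y))+(20*14))+(z+(z+(2*a)))))
Step 3: at RLR: (20*14) -> 280; overall: ((z*(b*((a*a)*b)))*((((b*3)+(a+y))+(20*14))+(z+(z+(2*a))))) -> ((z*(b*((a*a)*b)))*((((b*3)+(a+y))+280)+(z+(z+(2*a)))))
Fixed point: ((z*(b*((a*a)*b)))*((((b*3)+(a+y))+280)+(z+(z+(2*a)))))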